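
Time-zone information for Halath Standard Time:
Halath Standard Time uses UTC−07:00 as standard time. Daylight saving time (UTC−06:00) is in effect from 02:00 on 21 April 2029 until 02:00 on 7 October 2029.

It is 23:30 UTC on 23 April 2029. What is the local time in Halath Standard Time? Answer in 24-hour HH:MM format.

17:30

At the standard offset (UTC−07:00), 23:30 UTC − 7h = 16:30 Halath Standard Time standard time.
Daylight saving runs 21 April – 7 October; the standard-time date in Halath Standard Time, 23 April 2029, is inside that window, so Halath Standard Time is at UTC−06:00.
23:30 UTC − 6h = 17:30 local.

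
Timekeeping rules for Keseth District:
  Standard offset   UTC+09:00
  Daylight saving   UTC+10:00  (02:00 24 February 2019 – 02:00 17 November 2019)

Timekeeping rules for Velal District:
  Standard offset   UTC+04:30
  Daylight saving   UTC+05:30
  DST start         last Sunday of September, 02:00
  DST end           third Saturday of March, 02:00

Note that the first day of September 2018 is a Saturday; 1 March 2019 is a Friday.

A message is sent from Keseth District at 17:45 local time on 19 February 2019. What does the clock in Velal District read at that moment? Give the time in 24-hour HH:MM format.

19 February 2019 does not fall between 24 February and 17 November, so daylight saving is not in effect and Keseth District is at UTC+09:00.
17:45 Keseth District − 9h = 08:45 UTC.
1 September 2018 is a Saturday, so Sundays fall on 2, 9, 16, 23, 30; the last is September 30.
1 March 2019 is a Friday, so the first Saturday is March 2 and the third is March 16.
At the standard offset (UTC+04:30), 08:45 UTC + 4h30m = 13:15 Velal District standard time.
Daylight saving runs 30 September 2018 – 16 March 2019; the standard-time date in Velal District, 19 February 2019, is inside that window, so Velal District is at UTC+05:30.
08:45 UTC + 5h30m = 14:15 Velal District.

14:15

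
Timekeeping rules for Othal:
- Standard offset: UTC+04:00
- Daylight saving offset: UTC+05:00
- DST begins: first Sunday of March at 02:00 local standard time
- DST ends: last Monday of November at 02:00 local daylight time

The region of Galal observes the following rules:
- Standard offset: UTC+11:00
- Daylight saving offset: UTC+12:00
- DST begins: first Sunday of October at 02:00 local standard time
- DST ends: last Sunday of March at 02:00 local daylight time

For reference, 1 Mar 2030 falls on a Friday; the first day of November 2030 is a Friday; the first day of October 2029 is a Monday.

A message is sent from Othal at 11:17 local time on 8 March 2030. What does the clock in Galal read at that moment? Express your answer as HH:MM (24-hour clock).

18:17

1 March 2030 is a Friday, so the first Sunday is March 3.
1 November 2030 is a Friday, so Mondays fall on 4, 11, 18, 25; the last is November 25.
8 March 2030 falls between 3 March and 25 November, so daylight saving is in effect and Othal is at UTC+05:00.
11:17 Othal − 5h = 06:17 UTC.
1 October 2029 is a Monday, so the first Sunday is October 7.
1 March 2030 is a Friday, so Sundays fall on 3, 10, 17, 24, 31; the last is March 31.
At the standard offset (UTC+11:00), 06:17 UTC + 11h = 17:17 Galal standard time.
The standard-time date in Galal, 8 March 2030, lies within the daylight-saving period (7 October 2029 – 31 March 2030), so Galal is on daylight time, UTC+12:00.
06:17 UTC + 12h = 18:17 Galal.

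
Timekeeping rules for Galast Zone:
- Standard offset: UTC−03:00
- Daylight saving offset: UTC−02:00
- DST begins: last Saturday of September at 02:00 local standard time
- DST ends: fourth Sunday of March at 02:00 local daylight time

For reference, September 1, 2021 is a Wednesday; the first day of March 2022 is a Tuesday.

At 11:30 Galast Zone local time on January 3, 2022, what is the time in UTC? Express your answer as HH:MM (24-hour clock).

13:30

1 September 2021 is a Wednesday, so Saturdays fall on 4, 11, 18, 25; the last is September 25.
1 March 2022 is a Tuesday, so the first Sunday is March 6 and the fourth is March 27.
Daylight saving runs 25 September 2021 – 27 March 2022; January 3, 2022 is inside that window, so Galast Zone is at UTC−02:00.
11:30 local + 2h = 13:30 UTC.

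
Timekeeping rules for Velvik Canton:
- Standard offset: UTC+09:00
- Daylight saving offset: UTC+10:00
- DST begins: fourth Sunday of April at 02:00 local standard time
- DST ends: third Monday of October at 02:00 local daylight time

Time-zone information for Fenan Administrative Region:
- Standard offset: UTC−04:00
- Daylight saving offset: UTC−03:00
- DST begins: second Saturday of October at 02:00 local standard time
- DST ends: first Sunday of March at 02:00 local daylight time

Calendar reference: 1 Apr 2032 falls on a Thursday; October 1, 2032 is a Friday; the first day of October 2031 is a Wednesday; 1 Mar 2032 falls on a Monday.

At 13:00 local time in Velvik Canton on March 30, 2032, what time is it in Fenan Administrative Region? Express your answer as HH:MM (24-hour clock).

00:00

1 April 2032 is a Thursday, so the first Sunday is April 4 and the fourth is April 25.
1 October 2032 is a Friday, so the first Monday is October 4 and the third is October 18.
March 30, 2032 does not fall between 25 April and 18 October, so daylight saving is not in effect and Velvik Canton is at UTC+09:00.
13:00 Velvik Canton − 9h = 04:00 UTC.
1 October 2031 is a Wednesday, so the first Saturday is October 4 and the second is October 11.
1 March 2032 is a Monday, so the first Sunday is March 7.
At the standard offset (UTC−04:00), 04:00 UTC − 4h = 00:00 Fenan Administrative Region standard time.
The standard-time date in Fenan Administrative Region, March 30, 2032, is outside the daylight-saving period (11 October 2031 – 7 March 2032), so Fenan Administrative Region is on standard time, UTC−04:00.
04:00 UTC − 4h = 00:00 Fenan Administrative Region.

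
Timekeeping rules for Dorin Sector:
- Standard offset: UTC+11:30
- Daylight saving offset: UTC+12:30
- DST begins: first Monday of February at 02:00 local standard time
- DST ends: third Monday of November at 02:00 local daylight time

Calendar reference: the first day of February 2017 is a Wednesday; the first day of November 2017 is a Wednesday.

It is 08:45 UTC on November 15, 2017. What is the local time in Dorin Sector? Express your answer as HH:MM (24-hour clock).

21:15

1 February 2017 is a Wednesday, so the first Monday is February 6.
1 November 2017 is a Wednesday, so the first Monday is November 6 and the third is November 20.
At the standard offset (UTC+11:30), 08:45 UTC + 11h30m = 20:15 Dorin Sector standard time.
The standard-time date in Dorin Sector, November 15, 2017, lies within the daylight-saving period (6 February – 20 November), so Dorin Sector is on daylight time, UTC+12:30.
08:45 UTC + 12h30m = 21:15 local.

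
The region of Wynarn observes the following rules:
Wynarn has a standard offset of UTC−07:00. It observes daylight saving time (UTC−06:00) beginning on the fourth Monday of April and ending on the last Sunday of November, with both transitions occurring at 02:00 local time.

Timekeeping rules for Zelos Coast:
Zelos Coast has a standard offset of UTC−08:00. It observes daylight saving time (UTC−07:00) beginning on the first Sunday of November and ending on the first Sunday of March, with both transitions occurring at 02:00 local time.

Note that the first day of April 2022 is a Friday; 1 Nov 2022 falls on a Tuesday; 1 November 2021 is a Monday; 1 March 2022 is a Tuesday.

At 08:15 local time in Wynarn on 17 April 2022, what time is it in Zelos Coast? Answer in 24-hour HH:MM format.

1 April 2022 is a Friday, so the first Monday is April 4 and the fourth is April 25.
1 November 2022 is a Tuesday, so Sundays fall on 6, 13, 20, 27; the last is November 27.
17 April 2022 is outside the daylight-saving period (25 April – 27 November), so Wynarn is on standard time, UTC−07:00.
08:15 Wynarn + 7h = 15:15 UTC.
1 November 2021 is a Monday, so the first Sunday is November 7.
1 March 2022 is a Tuesday, so the first Sunday is March 6.
At the standard offset (UTC−08:00), 15:15 UTC − 8h = 07:15 Zelos Coast standard time.
The standard-time date in Zelos Coast, 17 April 2022, is outside the daylight-saving period (7 November 2021 – 6 March 2022), so Zelos Coast is on standard time, UTC−08:00.
15:15 UTC − 8h = 07:15 Zelos Coast.

07:15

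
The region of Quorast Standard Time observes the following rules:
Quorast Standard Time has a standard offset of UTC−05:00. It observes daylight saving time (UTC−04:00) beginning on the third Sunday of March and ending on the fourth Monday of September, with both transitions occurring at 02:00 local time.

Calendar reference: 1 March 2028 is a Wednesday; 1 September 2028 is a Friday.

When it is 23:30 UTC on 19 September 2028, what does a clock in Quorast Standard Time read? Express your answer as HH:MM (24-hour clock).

19:30

1 March 2028 is a Wednesday, so the first Sunday is March 5 and the third is March 19.
1 September 2028 is a Friday, so the first Monday is September 4 and the fourth is September 25.
At the standard offset (UTC−05:00), 23:30 UTC − 5h = 18:30 Quorast Standard Time standard time.
The standard-time date in Quorast Standard Time, 19 September 2028, falls between 19 March and 25 September, so daylight saving is in effect and Quorast Standard Time is at UTC−04:00.
23:30 UTC − 4h = 19:30 local.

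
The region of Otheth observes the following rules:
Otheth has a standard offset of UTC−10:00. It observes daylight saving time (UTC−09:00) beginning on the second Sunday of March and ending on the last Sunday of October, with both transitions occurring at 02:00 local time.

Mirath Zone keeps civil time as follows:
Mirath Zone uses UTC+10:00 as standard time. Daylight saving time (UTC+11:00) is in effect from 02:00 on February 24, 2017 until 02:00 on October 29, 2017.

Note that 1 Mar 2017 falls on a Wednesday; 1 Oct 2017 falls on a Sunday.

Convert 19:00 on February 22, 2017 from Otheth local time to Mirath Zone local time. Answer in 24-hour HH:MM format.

15:00

1 March 2017 is a Wednesday, so the first Sunday is March 5 and the second is March 12.
1 October 2017 is a Sunday, so Sundays fall on 1, 8, 15, 22, 29; the last is October 29.
Daylight saving runs 12 March – 29 October; February 22, 2017 is outside that window, so Otheth is on standard time at UTC−10:00.
19:00 Otheth + 10h = 05:00 UTC (rolling into the next day, 23 February 2017).
At the standard offset (UTC+10:00), 05:00 UTC + 10h = 15:00 Mirath Zone standard time.
The standard-time date in Mirath Zone, February 23, 2017, is outside the daylight-saving period (24 February – 29 October), so Mirath Zone is on standard time, UTC+10:00.
05:00 UTC + 10h = 15:00 Mirath Zone.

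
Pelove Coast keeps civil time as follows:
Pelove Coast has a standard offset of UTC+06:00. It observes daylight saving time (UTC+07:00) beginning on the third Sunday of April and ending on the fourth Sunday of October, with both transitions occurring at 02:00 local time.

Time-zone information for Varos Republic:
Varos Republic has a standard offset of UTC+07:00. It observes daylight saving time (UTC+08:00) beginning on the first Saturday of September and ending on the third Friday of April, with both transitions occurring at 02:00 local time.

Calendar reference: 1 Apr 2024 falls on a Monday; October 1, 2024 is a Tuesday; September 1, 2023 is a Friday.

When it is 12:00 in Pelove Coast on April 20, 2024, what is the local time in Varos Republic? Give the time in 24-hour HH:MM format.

13:00

1 April 2024 is a Monday, so the first Sunday is April 7 and the third is April 21.
1 October 2024 is a Tuesday, so the first Sunday is October 6 and the fourth is October 27.
April 20, 2024 does not fall between 21 April and 27 October, so daylight saving is not in effect and Pelove Coast is at UTC+06:00.
12:00 Pelove Coast − 6h = 06:00 UTC.
1 September 2023 is a Friday, so the first Saturday is September 2.
1 April 2024 is a Monday, so the first Friday is April 5 and the third is April 19.
At the standard offset (UTC+07:00), 06:00 UTC + 7h = 13:00 Varos Republic standard time.
The standard-time date in Varos Republic, April 20, 2024, is outside the daylight-saving period (2 September 2023 – 19 April 2024), so Varos Republic is on standard time, UTC+07:00.
06:00 UTC + 7h = 13:00 Varos Republic.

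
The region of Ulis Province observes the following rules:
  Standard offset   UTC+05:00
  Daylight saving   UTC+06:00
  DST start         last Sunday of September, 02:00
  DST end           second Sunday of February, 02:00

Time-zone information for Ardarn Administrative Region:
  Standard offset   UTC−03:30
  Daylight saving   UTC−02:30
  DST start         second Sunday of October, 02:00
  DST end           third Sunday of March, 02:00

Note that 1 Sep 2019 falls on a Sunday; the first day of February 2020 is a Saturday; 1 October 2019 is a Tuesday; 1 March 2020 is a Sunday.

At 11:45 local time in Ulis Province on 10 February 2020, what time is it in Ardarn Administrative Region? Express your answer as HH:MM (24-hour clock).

04:15

1 September 2019 is a Sunday, so Sundays fall on 1, 8, 15, 22, 29; the last is September 29.
1 February 2020 is a Saturday, so the first Sunday is February 2 and the second is February 9.
10 February 2020 is outside the daylight-saving period (29 September 2019 – 9 February 2020), so Ulis Province is on standard time, UTC+05:00.
11:45 Ulis Province − 5h = 06:45 UTC.
1 October 2019 is a Tuesday, so the first Sunday is October 6 and the second is October 13.
1 March 2020 is a Sunday, so the first Sunday is March 1 and the third is March 15.
At the standard offset (UTC−03:30), 06:45 UTC − 3h30m = 03:15 Ardarn Administrative Region standard time.
The standard-time date in Ardarn Administrative Region, 10 February 2020, lies within the daylight-saving period (13 October 2019 – 15 March 2020), so Ardarn Administrative Region is on daylight time, UTC−02:30.
06:45 UTC − 2h30m = 04:15 Ardarn Administrative Region.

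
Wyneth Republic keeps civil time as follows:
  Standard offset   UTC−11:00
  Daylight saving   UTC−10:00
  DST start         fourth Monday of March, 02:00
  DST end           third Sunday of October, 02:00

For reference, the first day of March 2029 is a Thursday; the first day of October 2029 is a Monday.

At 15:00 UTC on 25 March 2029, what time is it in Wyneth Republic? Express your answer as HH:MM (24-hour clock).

1 March 2029 is a Thursday, so the first Monday is March 5 and the fourth is March 26.
1 October 2029 is a Monday, so the first Sunday is October 7 and the third is October 21.
At the standard offset (UTC−11:00), 15:00 UTC − 11h = 04:00 Wyneth Republic standard time.
The standard-time date in Wyneth Republic, 25 March 2029, does not fall between 26 March and 21 October, so daylight saving is not in effect and Wyneth Republic is at UTC−11:00.
15:00 UTC − 11h = 04:00 local.

04:00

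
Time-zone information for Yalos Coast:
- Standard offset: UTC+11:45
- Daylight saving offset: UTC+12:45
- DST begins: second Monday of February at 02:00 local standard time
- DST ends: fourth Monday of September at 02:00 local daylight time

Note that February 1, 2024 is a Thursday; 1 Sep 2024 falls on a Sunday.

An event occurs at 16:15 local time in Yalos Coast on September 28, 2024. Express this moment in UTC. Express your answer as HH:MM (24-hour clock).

1 February 2024 is a Thursday, so the first Monday is February 5 and the second is February 12.
1 September 2024 is a Sunday, so the first Monday is September 2 and the fourth is September 23.
September 28, 2024 does not fall between 12 February and 23 September, so daylight saving is not in effect and Yalos Coast is at UTC+11:45.
16:15 local − 11h45m = 04:30 UTC.

04:30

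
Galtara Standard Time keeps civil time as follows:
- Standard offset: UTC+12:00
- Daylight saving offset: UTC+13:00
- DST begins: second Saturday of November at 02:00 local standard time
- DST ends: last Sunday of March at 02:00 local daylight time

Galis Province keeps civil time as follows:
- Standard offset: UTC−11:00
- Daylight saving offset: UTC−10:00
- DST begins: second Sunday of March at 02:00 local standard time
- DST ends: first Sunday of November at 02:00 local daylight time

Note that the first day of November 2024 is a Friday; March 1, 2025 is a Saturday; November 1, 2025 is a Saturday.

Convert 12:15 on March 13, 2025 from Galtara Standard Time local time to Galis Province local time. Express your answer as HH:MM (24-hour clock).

1 November 2024 is a Friday, so the first Saturday is November 2 and the second is November 9.
1 March 2025 is a Saturday, so Sundays fall on 2, 9, 16, 23, 30; the last is March 30.
Daylight saving runs 9 November 2024 – 30 March 2025; March 13, 2025 is inside that window, so Galtara Standard Time is at UTC+13:00.
12:15 Galtara Standard Time − 13h = 23:15 UTC (rolling into the previous day, 12 March 2025).
1 March 2025 is a Saturday, so the first Sunday is March 2 and the second is March 9.
1 November 2025 is a Saturday, so the first Sunday is November 2.
At the standard offset (UTC−11:00), 23:15 UTC − 11h = 12:15 Galis Province standard time.
The standard-time date in Galis Province, March 12, 2025, lies within the daylight-saving period (9 March – 2 November), so Galis Province is on daylight time, UTC−10:00.
23:15 UTC − 10h = 13:15 Galis Province.

13:15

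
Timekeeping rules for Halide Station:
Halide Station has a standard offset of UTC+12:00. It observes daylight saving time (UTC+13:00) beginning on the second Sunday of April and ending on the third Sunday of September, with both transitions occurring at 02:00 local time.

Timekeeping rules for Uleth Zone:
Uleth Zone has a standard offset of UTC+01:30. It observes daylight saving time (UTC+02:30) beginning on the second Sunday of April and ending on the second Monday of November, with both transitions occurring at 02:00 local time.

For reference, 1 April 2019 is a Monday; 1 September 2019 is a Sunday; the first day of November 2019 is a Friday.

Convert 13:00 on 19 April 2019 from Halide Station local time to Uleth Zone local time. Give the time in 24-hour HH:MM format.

1 April 2019 is a Monday, so the first Sunday is April 7 and the second is April 14.
1 September 2019 is a Sunday, so the first Sunday is September 1 and the third is September 15.
Daylight saving runs 14 April – 15 September; 19 April 2019 is inside that window, so Halide Station is at UTC+13:00.
13:00 Halide Station − 13h = 00:00 UTC.
1 April 2019 is a Monday, so the first Sunday is April 7 and the second is April 14.
1 November 2019 is a Friday, so the first Monday is November 4 and the second is November 11.
At the standard offset (UTC+01:30), 00:00 UTC + 1h30m = 01:30 Uleth Zone standard time.
Daylight saving runs 14 April – 11 November; the standard-time date in Uleth Zone, 19 April 2019, is inside that window, so Uleth Zone is at UTC+02:30.
00:00 UTC + 2h30m = 02:30 Uleth Zone.

02:30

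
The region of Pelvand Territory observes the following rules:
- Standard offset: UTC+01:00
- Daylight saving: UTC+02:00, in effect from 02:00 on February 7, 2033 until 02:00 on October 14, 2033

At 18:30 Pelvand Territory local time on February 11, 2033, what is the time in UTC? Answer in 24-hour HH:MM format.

16:30

Daylight saving runs 7 February – 14 October; February 11, 2033 is inside that window, so Pelvand Territory is at UTC+02:00.
18:30 local − 2h = 16:30 UTC.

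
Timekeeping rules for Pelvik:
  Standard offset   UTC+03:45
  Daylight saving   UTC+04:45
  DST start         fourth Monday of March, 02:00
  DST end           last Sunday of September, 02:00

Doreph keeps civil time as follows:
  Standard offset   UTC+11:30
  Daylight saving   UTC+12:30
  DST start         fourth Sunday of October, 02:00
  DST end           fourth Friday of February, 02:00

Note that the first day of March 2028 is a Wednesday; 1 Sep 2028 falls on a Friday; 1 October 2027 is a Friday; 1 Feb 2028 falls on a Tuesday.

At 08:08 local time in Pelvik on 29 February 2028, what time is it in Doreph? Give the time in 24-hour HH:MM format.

1 March 2028 is a Wednesday, so the first Monday is March 6 and the fourth is March 27.
1 September 2028 is a Friday, so Sundays fall on 3, 10, 17, 24; the last is September 24.
29 February 2028 does not fall between 27 March and 24 September, so daylight saving is not in effect and Pelvik is at UTC+03:45.
08:08 Pelvik − 3h45m = 04:23 UTC.
1 October 2027 is a Friday, so the first Sunday is October 3 and the fourth is October 24.
1 February 2028 is a Tuesday, so the first Friday is February 4 and the fourth is February 25.
At the standard offset (UTC+11:30), 04:23 UTC + 11h30m = 15:53 Doreph standard time.
Daylight saving runs 24 October 2027 – 25 February 2028; the standard-time date in Doreph, 29 February 2028, is outside that window, so Doreph is on standard time at UTC+11:30.
04:23 UTC + 11h30m = 15:53 Doreph.

15:53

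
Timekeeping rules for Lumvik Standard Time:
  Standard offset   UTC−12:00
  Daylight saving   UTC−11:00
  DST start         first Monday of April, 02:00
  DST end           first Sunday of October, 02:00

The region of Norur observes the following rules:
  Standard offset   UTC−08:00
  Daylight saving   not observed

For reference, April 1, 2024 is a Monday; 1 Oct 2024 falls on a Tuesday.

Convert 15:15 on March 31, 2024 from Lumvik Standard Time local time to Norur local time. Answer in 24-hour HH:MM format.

19:15

1 April 2024 is a Monday, so the first Monday is April 1.
1 October 2024 is a Tuesday, so the first Sunday is October 6.
March 31, 2024 is outside the daylight-saving period (1 April – 6 October), so Lumvik Standard Time is on standard time, UTC−12:00.
15:15 Lumvik Standard Time + 12h = 03:15 UTC (rolling into the next day, 1 April 2024).
Norur has no daylight saving, so its offset is UTC−08:00 year-round.
03:15 UTC − 8h = 19:15 Norur (rolling into the previous day, 31 March 2024).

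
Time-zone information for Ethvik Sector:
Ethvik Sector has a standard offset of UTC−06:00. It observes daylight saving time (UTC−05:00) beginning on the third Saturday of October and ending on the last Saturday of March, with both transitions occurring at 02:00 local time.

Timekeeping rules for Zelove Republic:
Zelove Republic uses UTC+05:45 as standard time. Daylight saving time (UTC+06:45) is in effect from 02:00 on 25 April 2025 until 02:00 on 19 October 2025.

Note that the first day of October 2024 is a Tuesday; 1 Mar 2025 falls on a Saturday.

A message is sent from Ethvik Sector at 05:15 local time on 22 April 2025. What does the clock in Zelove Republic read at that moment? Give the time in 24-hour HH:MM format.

17:00

1 October 2024 is a Tuesday, so the first Saturday is October 5 and the third is October 19.
1 March 2025 is a Saturday, so Saturdays fall on 1, 8, 15, 22, 29; the last is March 29.
22 April 2025 is outside the daylight-saving period (19 October 2024 – 29 March 2025), so Ethvik Sector is on standard time, UTC−06:00.
05:15 Ethvik Sector + 6h = 11:15 UTC.
At the standard offset (UTC+05:45), 11:15 UTC + 5h45m = 17:00 Zelove Republic standard time.
Daylight saving runs 25 April – 19 October; the standard-time date in Zelove Republic, 22 April 2025, is outside that window, so Zelove Republic is on standard time at UTC+05:45.
11:15 UTC + 5h45m = 17:00 Zelove Republic.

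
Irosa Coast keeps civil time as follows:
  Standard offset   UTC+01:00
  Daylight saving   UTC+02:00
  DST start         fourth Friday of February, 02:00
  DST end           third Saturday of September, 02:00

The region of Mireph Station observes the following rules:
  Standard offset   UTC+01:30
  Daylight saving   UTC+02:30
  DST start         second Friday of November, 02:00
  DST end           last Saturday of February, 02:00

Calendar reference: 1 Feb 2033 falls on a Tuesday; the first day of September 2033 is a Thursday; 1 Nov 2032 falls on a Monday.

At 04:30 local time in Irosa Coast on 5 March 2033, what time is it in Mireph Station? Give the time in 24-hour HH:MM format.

04:00

1 February 2033 is a Tuesday, so the first Friday is February 4 and the fourth is February 25.
1 September 2033 is a Thursday, so the first Saturday is September 3 and the third is September 17.
Daylight saving runs 25 February – 17 September; 5 March 2033 is inside that window, so Irosa Coast is at UTC+02:00.
04:30 Irosa Coast − 2h = 02:30 UTC.
1 November 2032 is a Monday, so the first Friday is November 5 and the second is November 12.
1 February 2033 is a Tuesday, so Saturdays fall on 5, 12, 19, 26; the last is February 26.
At the standard offset (UTC+01:30), 02:30 UTC + 1h30m = 04:00 Mireph Station standard time.
Daylight saving runs 12 November 2032 – 26 February 2033; the standard-time date in Mireph Station, 5 March 2033, is outside that window, so Mireph Station is on standard time at UTC+01:30.
02:30 UTC + 1h30m = 04:00 Mireph Station.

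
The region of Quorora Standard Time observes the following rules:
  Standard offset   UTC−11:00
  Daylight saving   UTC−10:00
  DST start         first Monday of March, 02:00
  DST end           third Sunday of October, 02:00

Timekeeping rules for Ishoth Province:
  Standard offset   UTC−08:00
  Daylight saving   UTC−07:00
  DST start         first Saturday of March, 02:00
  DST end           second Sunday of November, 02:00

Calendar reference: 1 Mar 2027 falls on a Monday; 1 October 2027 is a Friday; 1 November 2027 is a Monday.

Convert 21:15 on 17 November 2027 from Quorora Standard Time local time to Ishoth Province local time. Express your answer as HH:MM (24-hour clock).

1 March 2027 is a Monday, so the first Monday is March 1.
1 October 2027 is a Friday, so the first Sunday is October 3 and the third is October 17.
Daylight saving runs 1 March – 17 October; 17 November 2027 is outside that window, so Quorora Standard Time is on standard time at UTC−11:00.
21:15 Quorora Standard Time + 11h = 08:15 UTC (rolling into the next day, 18 November 2027).
1 March 2027 is a Monday, so the first Saturday is March 6.
1 November 2027 is a Monday, so the first Sunday is November 7 and the second is November 14.
At the standard offset (UTC−08:00), 08:15 UTC − 8h = 00:15 Ishoth Province standard time.
The standard-time date in Ishoth Province, 18 November 2027, does not fall between 6 March and 14 November, so daylight saving is not in effect and Ishoth Province is at UTC−08:00.
08:15 UTC − 8h = 00:15 Ishoth Province.

00:15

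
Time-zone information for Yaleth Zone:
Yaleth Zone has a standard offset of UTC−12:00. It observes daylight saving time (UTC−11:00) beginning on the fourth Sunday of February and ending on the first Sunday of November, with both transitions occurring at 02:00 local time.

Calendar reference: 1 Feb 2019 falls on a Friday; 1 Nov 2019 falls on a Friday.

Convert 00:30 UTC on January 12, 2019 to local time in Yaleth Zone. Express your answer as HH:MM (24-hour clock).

1 February 2019 is a Friday, so the first Sunday is February 3 and the fourth is February 24.
1 November 2019 is a Friday, so the first Sunday is November 3.
At the standard offset (UTC−12:00), 00:30 UTC − 12h = 12:30 Yaleth Zone standard time (rolling into the previous day, 11 January 2019).
The standard-time date in Yaleth Zone, January 11, 2019, does not fall between 24 February and 3 November, so daylight saving is not in effect and Yaleth Zone is at UTC−12:00.
00:30 UTC − 12h = 12:30 local (rolling into the previous day, 11 January 2019).

12:30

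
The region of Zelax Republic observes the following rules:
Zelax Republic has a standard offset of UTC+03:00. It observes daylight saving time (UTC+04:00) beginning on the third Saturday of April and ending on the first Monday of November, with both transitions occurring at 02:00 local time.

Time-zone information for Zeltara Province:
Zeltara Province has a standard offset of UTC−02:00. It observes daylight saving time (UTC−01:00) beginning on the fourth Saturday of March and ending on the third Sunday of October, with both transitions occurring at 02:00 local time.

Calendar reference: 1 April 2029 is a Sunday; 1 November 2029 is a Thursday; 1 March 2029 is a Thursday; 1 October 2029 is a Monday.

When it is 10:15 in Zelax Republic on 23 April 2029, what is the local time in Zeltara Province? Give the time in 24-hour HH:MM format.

1 April 2029 is a Sunday, so the first Saturday is April 7 and the third is April 21.
1 November 2029 is a Thursday, so the first Monday is November 5.
23 April 2029 lies within the daylight-saving period (21 April – 5 November), so Zelax Republic is on daylight time, UTC+04:00.
10:15 Zelax Republic − 4h = 06:15 UTC.
1 March 2029 is a Thursday, so the first Saturday is March 3 and the fourth is March 24.
1 October 2029 is a Monday, so the first Sunday is October 7 and the third is October 21.
At the standard offset (UTC−02:00), 06:15 UTC − 2h = 04:15 Zeltara Province standard time.
The standard-time date in Zeltara Province, 23 April 2029, lies within the daylight-saving period (24 March – 21 October), so Zeltara Province is on daylight time, UTC−01:00.
06:15 UTC − 1h = 05:15 Zeltara Province.

05:15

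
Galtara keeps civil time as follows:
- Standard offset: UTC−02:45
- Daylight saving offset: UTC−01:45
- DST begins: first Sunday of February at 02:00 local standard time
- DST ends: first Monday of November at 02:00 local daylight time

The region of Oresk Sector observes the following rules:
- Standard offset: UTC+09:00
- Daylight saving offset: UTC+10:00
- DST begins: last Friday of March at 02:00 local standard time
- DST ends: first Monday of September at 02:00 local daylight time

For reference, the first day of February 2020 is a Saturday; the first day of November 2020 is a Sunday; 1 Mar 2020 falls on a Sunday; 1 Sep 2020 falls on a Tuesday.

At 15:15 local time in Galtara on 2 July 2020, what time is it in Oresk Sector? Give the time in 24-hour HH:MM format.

03:00

1 February 2020 is a Saturday, so the first Sunday is February 2.
1 November 2020 is a Sunday, so the first Monday is November 2.
2 July 2020 falls between 2 February and 2 November, so daylight saving is in effect and Galtara is at UTC−01:45.
15:15 Galtara + 1h45m = 17:00 UTC.
1 March 2020 is a Sunday, so Fridays fall on 6, 13, 20, 27; the last is March 27.
1 September 2020 is a Tuesday, so the first Monday is September 7.
At the standard offset (UTC+09:00), 17:00 UTC + 9h = 02:00 Oresk Sector standard time (rolling into the next day, 3 July 2020).
Daylight saving runs 27 March – 7 September; the standard-time date in Oresk Sector, 3 July 2020, is inside that window, so Oresk Sector is at UTC+10:00.
17:00 UTC + 10h = 03:00 Oresk Sector (rolling into the next day, 3 July 2020).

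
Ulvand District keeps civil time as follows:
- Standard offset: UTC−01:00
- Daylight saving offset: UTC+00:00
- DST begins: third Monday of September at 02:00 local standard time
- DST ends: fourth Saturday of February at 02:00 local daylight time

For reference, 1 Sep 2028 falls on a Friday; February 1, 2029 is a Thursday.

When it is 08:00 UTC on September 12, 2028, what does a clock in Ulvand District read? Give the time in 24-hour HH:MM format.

1 September 2028 is a Friday, so the first Monday is September 4 and the third is September 18.
1 February 2029 is a Thursday, so the first Saturday is February 3 and the fourth is February 24.
At the standard offset (UTC−01:00), 08:00 UTC − 1h = 07:00 Ulvand District standard time.
Daylight saving runs 18 September 2028 – 24 February 2029; the standard-time date in Ulvand District, September 12, 2028, is outside that window, so Ulvand District is on standard time at UTC−01:00.
08:00 UTC − 1h = 07:00 local.

07:00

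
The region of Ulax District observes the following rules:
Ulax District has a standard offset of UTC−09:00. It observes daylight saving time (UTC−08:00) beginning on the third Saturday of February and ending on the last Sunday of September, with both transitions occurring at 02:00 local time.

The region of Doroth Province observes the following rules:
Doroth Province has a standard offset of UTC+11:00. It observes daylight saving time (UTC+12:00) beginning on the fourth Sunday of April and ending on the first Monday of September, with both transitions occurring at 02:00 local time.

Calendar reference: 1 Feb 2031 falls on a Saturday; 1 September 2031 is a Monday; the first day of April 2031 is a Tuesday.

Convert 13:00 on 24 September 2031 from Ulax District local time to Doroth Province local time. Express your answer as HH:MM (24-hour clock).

08:00

1 February 2031 is a Saturday, so the first Saturday is February 1 and the third is February 15.
1 September 2031 is a Monday, so Sundays fall on 7, 14, 21, 28; the last is September 28.
24 September 2031 lies within the daylight-saving period (15 February – 28 September), so Ulax District is on daylight time, UTC−08:00.
13:00 Ulax District + 8h = 21:00 UTC.
1 April 2031 is a Tuesday, so the first Sunday is April 6 and the fourth is April 27.
1 September 2031 is a Monday, so the first Monday is September 1.
At the standard offset (UTC+11:00), 21:00 UTC + 11h = 08:00 Doroth Province standard time (rolling into the next day, 25 September 2031).
Daylight saving runs 27 April – 1 September; the standard-time date in Doroth Province, 25 September 2031, is outside that window, so Doroth Province is on standard time at UTC+11:00.
21:00 UTC + 11h = 08:00 Doroth Province (rolling into the next day, 25 September 2031).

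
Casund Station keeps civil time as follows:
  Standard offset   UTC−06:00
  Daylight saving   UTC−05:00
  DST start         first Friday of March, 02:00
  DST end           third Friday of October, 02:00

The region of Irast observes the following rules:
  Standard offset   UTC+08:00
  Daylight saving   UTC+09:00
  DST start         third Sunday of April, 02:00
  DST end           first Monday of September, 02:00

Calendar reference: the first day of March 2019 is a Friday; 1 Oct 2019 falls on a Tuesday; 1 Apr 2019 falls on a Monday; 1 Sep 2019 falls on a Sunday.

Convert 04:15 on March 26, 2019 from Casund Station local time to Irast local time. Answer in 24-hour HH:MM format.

1 March 2019 is a Friday, so the first Friday is March 1.
1 October 2019 is a Tuesday, so the first Friday is October 4 and the third is October 18.
March 26, 2019 falls between 1 March and 18 October, so daylight saving is in effect and Casund Station is at UTC−05:00.
04:15 Casund Station + 5h = 09:15 UTC.
1 April 2019 is a Monday, so the first Sunday is April 7 and the third is April 21.
1 September 2019 is a Sunday, so the first Monday is September 2.
At the standard offset (UTC+08:00), 09:15 UTC + 8h = 17:15 Irast standard time.
The standard-time date in Irast, March 26, 2019, is outside the daylight-saving period (21 April – 2 September), so Irast is on standard time, UTC+08:00.
09:15 UTC + 8h = 17:15 Irast.

17:15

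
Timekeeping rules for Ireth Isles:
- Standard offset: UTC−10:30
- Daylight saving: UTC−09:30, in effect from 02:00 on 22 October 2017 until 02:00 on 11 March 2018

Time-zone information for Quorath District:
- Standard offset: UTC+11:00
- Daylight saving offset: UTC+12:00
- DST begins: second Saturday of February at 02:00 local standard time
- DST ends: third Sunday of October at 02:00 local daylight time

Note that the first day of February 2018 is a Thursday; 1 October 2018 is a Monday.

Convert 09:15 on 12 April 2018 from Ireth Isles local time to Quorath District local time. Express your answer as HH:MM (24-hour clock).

07:45

12 April 2018 is outside the daylight-saving period (22 October 2017 – 11 March 2018), so Ireth Isles is on standard time, UTC−10:30.
09:15 Ireth Isles + 10h30m = 19:45 UTC.
1 February 2018 is a Thursday, so the first Saturday is February 3 and the second is February 10.
1 October 2018 is a Monday, so the first Sunday is October 7 and the third is October 21.
At the standard offset (UTC+11:00), 19:45 UTC + 11h = 06:45 Quorath District standard time (rolling into the next day, 13 April 2018).
Daylight saving runs 10 February – 21 October; the standard-time date in Quorath District, 13 April 2018, is inside that window, so Quorath District is at UTC+12:00.
19:45 UTC + 12h = 07:45 Quorath District (rolling into the next day, 13 April 2018).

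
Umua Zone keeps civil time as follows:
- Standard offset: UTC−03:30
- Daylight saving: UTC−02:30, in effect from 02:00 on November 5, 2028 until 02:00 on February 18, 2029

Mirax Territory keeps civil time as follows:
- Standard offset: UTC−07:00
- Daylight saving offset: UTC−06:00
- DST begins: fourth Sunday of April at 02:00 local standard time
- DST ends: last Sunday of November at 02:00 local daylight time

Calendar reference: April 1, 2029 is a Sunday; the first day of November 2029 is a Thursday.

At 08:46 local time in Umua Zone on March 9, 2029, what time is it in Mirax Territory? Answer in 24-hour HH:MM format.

March 9, 2029 does not fall between 5 November 2028 and 18 February 2029, so daylight saving is not in effect and Umua Zone is at UTC−03:30.
08:46 Umua Zone + 3h30m = 12:16 UTC.
1 April 2029 is a Sunday, so the first Sunday is April 1 and the fourth is April 22.
1 November 2029 is a Thursday, so Sundays fall on 4, 11, 18, 25; the last is November 25.
At the standard offset (UTC−07:00), 12:16 UTC − 7h = 05:16 Mirax Territory standard time.
Daylight saving runs 22 April – 25 November; the standard-time date in Mirax Territory, March 9, 2029, is outside that window, so Mirax Territory is on standard time at UTC−07:00.
12:16 UTC − 7h = 05:16 Mirax Territory.

05:16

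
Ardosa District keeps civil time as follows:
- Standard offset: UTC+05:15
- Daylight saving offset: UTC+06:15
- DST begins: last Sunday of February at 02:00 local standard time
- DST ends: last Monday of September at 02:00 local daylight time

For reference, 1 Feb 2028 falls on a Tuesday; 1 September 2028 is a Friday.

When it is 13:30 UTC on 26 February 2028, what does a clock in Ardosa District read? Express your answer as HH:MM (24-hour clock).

1 February 2028 is a Tuesday, so Sundays fall on 6, 13, 20, 27; the last is February 27.
1 September 2028 is a Friday, so Mondays fall on 4, 11, 18, 25; the last is September 25.
At the standard offset (UTC+05:15), 13:30 UTC + 5h15m = 18:45 Ardosa District standard time.
Daylight saving runs 27 February – 25 September; the standard-time date in Ardosa District, 26 February 2028, is outside that window, so Ardosa District is on standard time at UTC+05:15.
13:30 UTC + 5h15m = 18:45 local.

18:45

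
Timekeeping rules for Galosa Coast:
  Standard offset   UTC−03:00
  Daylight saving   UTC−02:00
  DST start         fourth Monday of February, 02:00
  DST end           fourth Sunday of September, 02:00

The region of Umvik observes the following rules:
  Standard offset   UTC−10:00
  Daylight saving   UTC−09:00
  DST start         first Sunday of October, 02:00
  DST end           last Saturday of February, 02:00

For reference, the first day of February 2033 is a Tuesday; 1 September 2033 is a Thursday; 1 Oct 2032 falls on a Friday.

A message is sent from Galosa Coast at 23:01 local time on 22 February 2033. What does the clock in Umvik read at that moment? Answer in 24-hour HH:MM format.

1 February 2033 is a Tuesday, so the first Monday is February 7 and the fourth is February 28.
1 September 2033 is a Thursday, so the first Sunday is September 4 and the fourth is September 25.
22 February 2033 does not fall between 28 February and 25 September, so daylight saving is not in effect and Galosa Coast is at UTC−03:00.
23:01 Galosa Coast + 3h = 02:01 UTC (rolling into the next day, 23 February 2033).
1 October 2032 is a Friday, so the first Sunday is October 3.
1 February 2033 is a Tuesday, so Saturdays fall on 5, 12, 19, 26; the last is February 26.
At the standard offset (UTC−10:00), 02:01 UTC − 10h = 16:01 Umvik standard time (rolling into the previous day, 22 February 2033).
The standard-time date in Umvik, 22 February 2033, lies within the daylight-saving period (3 October 2032 – 26 February 2033), so Umvik is on daylight time, UTC−09:00.
02:01 UTC − 9h = 17:01 Umvik (rolling into the previous day, 22 February 2033).

17:01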